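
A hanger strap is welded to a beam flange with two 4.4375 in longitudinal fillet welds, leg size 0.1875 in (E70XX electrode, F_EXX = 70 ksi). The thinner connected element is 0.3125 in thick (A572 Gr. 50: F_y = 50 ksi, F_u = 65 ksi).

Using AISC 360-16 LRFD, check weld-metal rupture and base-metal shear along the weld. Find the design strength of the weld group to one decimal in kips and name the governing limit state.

37.1 kips (weld metal governs)

Weld metal: throat = 0.707×0.1875 = 0.13256 in, L = 2×4.4375 = 8.875 in. φR_n = 0.75 × 0.6 × 70 × 0.13256 × 8.875 = 37.1 kips.
Base metal shear (0.3125 in plate): yield φR_n = 1.0×0.6×50×0.3125×8.875 = 83.2 kips; rupture φR_n = 0.75×0.6×65×0.3125×8.875 = 81.1 kips; take 81.1 kips (rupture).
Governing: min(37.1, 81.1) = 37.1 kips → weld metal.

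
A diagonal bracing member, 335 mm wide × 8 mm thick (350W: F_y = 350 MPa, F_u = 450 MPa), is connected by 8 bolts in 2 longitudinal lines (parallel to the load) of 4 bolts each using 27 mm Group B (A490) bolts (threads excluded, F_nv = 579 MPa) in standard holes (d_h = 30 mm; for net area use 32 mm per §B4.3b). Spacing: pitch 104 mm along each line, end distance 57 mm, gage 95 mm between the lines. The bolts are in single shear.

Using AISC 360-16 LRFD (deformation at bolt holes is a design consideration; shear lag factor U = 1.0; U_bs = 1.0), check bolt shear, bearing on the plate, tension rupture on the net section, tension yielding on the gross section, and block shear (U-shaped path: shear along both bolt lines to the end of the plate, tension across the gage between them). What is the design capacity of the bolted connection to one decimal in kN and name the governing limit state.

731.7 kN (net-section rupture governs)

Bolt shear: A_b = π(27)²/4 = 572.56 mm². φR_n = 0.75 × 579 × 572.56 × 8 × 1 = 1989.1 kN.
Bearing (8 mm plate, F_u = 450 MPa): end bolts L_c = 57 − 30/2 = 42, R_n = min(1.2×42×8×450, 2.4×27×8×450) = 181.44 kN/bolt; interior L_c = 104 − 30 = 74, R_n = 233.28 kN/bolt. φR_n = 0.75 × (2×181.44 + 6×233.28) = 1321.9 kN.
Tension rupture (net): A_n = (335 − 2×32)×8 = 2168 mm² (U = 1.0, A_e = A_n). φR_n = 0.75 × 450 × 2168 = 731.7 kN.
Tension yield (gross): A_g = 335×8 = 2680 mm². φR_n = 0.90 × 350 × 2680 = 844.2 kN.
Block shear: shear path 2×[57+3×104] = 2×369 mm, A_gv = 5904, A_nv = 2×(369 − 3.5×32)×8 = 4112 mm²; tension across gage: (95 − 1×32)×8 = 504 mm². R_n = min(0.6×450×4112, 0.6×350×5904) + 1.0×450×504 = min(1110.2, 1239.8) + 226.8 = 1337 kN. φR_n = 0.75 × 1337 = 1002.8 kN.
Governing: min(1989.1, 1321.9, 731.7, 844.2, 1002.8) = 731.7 kN → net-section rupture.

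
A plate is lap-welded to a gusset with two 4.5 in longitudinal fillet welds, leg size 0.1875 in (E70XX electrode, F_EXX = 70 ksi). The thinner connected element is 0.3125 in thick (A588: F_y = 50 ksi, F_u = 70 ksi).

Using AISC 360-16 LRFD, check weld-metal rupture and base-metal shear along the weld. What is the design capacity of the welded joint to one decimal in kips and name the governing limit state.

Weld metal: throat = 0.707×0.1875 = 0.13256 in, L = 2×4.5 = 9 in. φR_n = 0.75 × 0.6 × 70 × 0.13256 × 9 = 37.6 kips.
Base metal shear (0.3125 in plate): yield φR_n = 1.0×0.6×50×0.3125×9 = 84.4 kips; rupture φR_n = 0.75×0.6×70×0.3125×9 = 88.6 kips; take 84.4 kips (yield).
Governing: min(37.6, 84.4) = 37.6 kips → weld metal.

37.6 kips (weld metal governs)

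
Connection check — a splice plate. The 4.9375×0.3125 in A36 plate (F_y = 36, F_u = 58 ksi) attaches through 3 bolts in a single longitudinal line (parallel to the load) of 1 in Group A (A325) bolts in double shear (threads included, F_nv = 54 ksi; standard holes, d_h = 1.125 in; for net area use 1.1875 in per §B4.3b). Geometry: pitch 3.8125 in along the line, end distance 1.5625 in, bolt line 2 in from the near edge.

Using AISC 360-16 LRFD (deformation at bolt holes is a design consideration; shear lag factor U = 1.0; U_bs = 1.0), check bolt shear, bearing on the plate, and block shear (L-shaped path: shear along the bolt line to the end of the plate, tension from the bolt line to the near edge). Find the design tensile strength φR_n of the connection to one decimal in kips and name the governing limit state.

Bolt shear: A_b = π(1)²/4 = 0.7854 in². φR_n = 0.75 × 54 × 0.7854 × 3 × 2 = 190.9 kips.
Bearing (0.3125 in plate, F_u = 58 ksi): end bolts L_c = 1.5625 − 1.125/2 = 1, R_n = min(1.2×1×0.3125×58, 2.4×1×0.3125×58) = 21.75 kips/bolt; interior L_c = 3.8125 − 1.125 = 2.6875, R_n = 43.5 kips/bolt. φR_n = 0.75 × (1×21.75 + 2×43.5) = 81.6 kips.
Block shear: shear path 1×[1.5625+2×3.8125] = 1×9.1875 in, A_gv = 2.8711, A_nv = 1×(9.1875 − 2.5×1.1875)×0.3125 = 1.9434 in²; tension to near edge: (2 − 0.5×1.1875)×0.3125 = 0.43945 in². R_n = min(0.6×58×1.9434, 0.6×36×2.8711) + 1.0×58×0.43945 = min(67.63, 62.016) + 25.488 = 87.504 kips. φR_n = 0.75 × 87.504 = 65.6 kips.
Governing: min(190.9, 81.6, 65.6) = 65.6 kips → block shear.

65.6 kips (block shear governs)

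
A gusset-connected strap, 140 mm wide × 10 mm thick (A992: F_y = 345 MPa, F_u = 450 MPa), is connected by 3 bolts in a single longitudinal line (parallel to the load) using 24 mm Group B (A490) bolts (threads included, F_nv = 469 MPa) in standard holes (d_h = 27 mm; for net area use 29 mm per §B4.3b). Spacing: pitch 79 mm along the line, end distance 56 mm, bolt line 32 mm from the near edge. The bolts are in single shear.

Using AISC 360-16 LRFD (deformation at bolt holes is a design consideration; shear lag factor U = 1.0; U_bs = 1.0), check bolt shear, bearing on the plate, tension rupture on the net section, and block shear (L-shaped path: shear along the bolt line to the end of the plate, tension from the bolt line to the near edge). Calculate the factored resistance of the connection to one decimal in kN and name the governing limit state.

Bolt shear: A_b = π(24)²/4 = 452.39 mm². φR_n = 0.75 × 469 × 452.39 × 3 × 1 = 477.4 kN.
Bearing (10 mm plate, F_u = 450 MPa): end bolts L_c = 56 − 27/2 = 42.5, R_n = min(1.2×42.5×10×450, 2.4×24×10×450) = 229.5 kN/bolt; interior L_c = 79 − 27 = 52, R_n = 259.2 kN/bolt. φR_n = 0.75 × (1×229.5 + 2×259.2) = 560.9 kN.
Tension rupture (net): A_n = (140 − 1×29)×10 = 1110 mm² (U = 1.0, A_e = A_n). φR_n = 0.75 × 450 × 1110 = 374.6 kN.
Block shear: shear path 1×[56+2×79] = 1×214 mm, A_gv = 2140, A_nv = 1×(214 − 2.5×29)×10 = 1415 mm²; tension to near edge: (32 − 0.5×29)×10 = 175 mm². R_n = min(0.6×450×1415, 0.6×345×2140) + 1.0×450×175 = min(382.05, 442.98) + 78.75 = 460.8 kN. φR_n = 0.75 × 460.8 = 345.6 kN.
Governing: min(477.4, 560.9, 374.6, 345.6) = 345.6 kN → block shear.

345.6 kN (block shear governs)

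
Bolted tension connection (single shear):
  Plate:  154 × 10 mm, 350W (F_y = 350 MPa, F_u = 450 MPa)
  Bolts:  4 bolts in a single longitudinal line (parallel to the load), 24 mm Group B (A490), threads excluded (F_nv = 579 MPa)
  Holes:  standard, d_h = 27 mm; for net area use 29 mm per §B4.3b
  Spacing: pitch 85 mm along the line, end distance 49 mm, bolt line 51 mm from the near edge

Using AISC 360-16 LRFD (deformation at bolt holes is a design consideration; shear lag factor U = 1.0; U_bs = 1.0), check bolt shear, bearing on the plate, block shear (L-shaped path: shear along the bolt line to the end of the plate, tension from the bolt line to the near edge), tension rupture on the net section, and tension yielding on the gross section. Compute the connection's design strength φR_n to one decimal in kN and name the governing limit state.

421.9 kN (net-section rupture governs)

Bolt shear: A_b = π(24)²/4 = 452.39 mm². φR_n = 0.75 × 579 × 452.39 × 4 × 1 = 785.8 kN.
Bearing (10 mm plate, F_u = 450 MPa): end bolts L_c = 49 − 27/2 = 35.5, R_n = min(1.2×35.5×10×450, 2.4×24×10×450) = 191.7 kN/bolt; interior L_c = 85 − 27 = 58, R_n = 259.2 kN/bolt. φR_n = 0.75 × (1×191.7 + 3×259.2) = 727.0 kN.
Block shear: shear path 1×[49+3×85] = 1×304 mm, A_gv = 3040, A_nv = 1×(304 − 3.5×29)×10 = 2025 mm²; tension to near edge: (51 − 0.5×29)×10 = 365 mm². R_n = min(0.6×450×2025, 0.6×350×3040) + 1.0×450×365 = min(546.75, 638.4) + 164.25 = 711 kN. φR_n = 0.75 × 711 = 533.3 kN.
Tension rupture (net): A_n = (154 − 1×29)×10 = 1250 mm² (U = 1.0, A_e = A_n). φR_n = 0.75 × 450 × 1250 = 421.9 kN.
Tension yield (gross): A_g = 154×10 = 1540 mm². φR_n = 0.90 × 350 × 1540 = 485.1 kN.
Governing: min(785.8, 727.0, 533.3, 421.9, 485.1) = 421.9 kN → net-section rupture.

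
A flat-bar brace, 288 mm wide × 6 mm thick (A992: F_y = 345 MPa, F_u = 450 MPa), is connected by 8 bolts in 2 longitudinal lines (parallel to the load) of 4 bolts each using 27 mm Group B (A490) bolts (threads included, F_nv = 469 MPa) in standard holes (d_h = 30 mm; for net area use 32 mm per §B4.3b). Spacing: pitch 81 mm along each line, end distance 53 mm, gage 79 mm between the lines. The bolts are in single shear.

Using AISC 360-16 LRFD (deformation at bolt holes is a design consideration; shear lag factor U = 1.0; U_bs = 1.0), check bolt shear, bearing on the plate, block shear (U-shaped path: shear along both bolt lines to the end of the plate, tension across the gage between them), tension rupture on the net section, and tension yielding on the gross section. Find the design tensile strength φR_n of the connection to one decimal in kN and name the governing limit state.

453.6 kN (net-section rupture governs)

Bolt shear: A_b = π(27)²/4 = 572.56 mm². φR_n = 0.75 × 469 × 572.56 × 8 × 1 = 1611.2 kN.
Bearing (6 mm plate, F_u = 450 MPa): end bolts L_c = 53 − 30/2 = 38, R_n = min(1.2×38×6×450, 2.4×27×6×450) = 123.12 kN/bolt; interior L_c = 81 − 30 = 51, R_n = 165.24 kN/bolt. φR_n = 0.75 × (2×123.12 + 6×165.24) = 928.3 kN.
Block shear: shear path 2×[53+3×81] = 2×296 mm, A_gv = 3552, A_nv = 2×(296 − 3.5×32)×6 = 2208 mm²; tension across gage: (79 − 1×32)×6 = 282 mm². R_n = min(0.6×450×2208, 0.6×345×3552) + 1.0×450×282 = min(596.16, 735.26) + 126.9 = 723.06 kN. φR_n = 0.75 × 723.06 = 542.3 kN.
Tension rupture (net): A_n = (288 − 2×32)×6 = 1344 mm² (U = 1.0, A_e = A_n). φR_n = 0.75 × 450 × 1344 = 453.6 kN.
Tension yield (gross): A_g = 288×6 = 1728 mm². φR_n = 0.90 × 345 × 1728 = 536.5 kN.
Governing: min(1611.2, 928.3, 542.3, 453.6, 536.5) = 453.6 kN → net-section rupture.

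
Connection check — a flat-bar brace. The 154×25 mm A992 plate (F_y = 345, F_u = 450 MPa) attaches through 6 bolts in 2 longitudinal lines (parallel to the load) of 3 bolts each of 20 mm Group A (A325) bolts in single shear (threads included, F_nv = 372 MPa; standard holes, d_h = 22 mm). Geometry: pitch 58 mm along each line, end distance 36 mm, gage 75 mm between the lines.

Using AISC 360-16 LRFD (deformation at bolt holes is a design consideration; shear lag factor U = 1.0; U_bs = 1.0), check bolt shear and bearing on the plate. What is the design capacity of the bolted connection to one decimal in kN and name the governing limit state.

525.9 kN (bolt shear governs)

Bolt shear: A_b = π(20)²/4 = 314.16 mm². φR_n = 0.75 × 372 × 314.16 × 6 × 1 = 525.9 kN.
Bearing (25 mm plate, F_u = 450 MPa): end bolts L_c = 36 − 22/2 = 25, R_n = min(1.2×25×25×450, 2.4×20×25×450) = 337.5 kN/bolt; interior L_c = 58 − 22 = 36, R_n = 486 kN/bolt. φR_n = 0.75 × (2×337.5 + 4×486) = 1964.3 kN.
Governing: min(525.9, 1964.3) = 525.9 kN → bolt shear.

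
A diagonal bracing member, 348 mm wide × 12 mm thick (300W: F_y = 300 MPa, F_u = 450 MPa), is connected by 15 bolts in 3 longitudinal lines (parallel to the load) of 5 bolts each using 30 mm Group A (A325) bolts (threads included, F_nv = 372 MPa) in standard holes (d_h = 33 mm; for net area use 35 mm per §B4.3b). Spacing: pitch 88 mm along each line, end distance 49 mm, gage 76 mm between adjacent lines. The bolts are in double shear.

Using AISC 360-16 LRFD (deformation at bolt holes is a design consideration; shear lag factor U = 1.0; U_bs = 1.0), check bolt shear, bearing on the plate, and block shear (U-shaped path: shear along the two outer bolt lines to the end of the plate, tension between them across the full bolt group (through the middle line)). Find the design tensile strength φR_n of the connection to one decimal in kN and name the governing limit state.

Bolt shear: A_b = π(30)²/4 = 706.86 mm². φR_n = 0.75 × 372 × 706.86 × 15 × 2 = 5916.4 kN.
Bearing (12 mm plate, F_u = 450 MPa): end bolts L_c = 49 − 33/2 = 32.5, R_n = min(1.2×32.5×12×450, 2.4×30×12×450) = 210.6 kN/bolt; interior L_c = 88 − 33 = 55, R_n = 356.4 kN/bolt. φR_n = 0.75 × (3×210.6 + 12×356.4) = 3681.5 kN.
Block shear: shear path 2×[49+4×88] = 2×401 mm, A_gv = 9624, A_nv = 2×(401 − 4.5×35)×12 = 5844 mm²; tension across gage: (152 − 2×35)×12 = 984 mm². R_n = min(0.6×450×5844, 0.6×300×9624) + 1.0×450×984 = min(1577.9, 1732.3) + 442.8 = 2020.7 kN. φR_n = 0.75 × 2020.7 = 1515.5 kN.
Governing: min(5916.4, 3681.5, 1515.5) = 1515.5 kN → block shear.

1515.5 kN (block shear governs)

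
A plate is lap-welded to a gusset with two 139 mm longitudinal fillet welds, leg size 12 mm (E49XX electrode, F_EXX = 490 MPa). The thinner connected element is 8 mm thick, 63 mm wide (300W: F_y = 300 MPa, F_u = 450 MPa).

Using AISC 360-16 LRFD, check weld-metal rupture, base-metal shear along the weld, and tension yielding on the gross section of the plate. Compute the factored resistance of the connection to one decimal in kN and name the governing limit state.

136.1 kN (gross-section yield governs)

Weld metal: throat = 0.707×12 = 8.484 mm, L = 2×139 = 278 mm. φR_n = 0.75 × 0.6 × 490 × 8.484 × 278 = 520.1 kN.
Base metal shear (8 mm plate): yield φR_n = 1.0×0.6×300×8×278 = 400.3 kN; rupture φR_n = 0.75×0.6×450×8×278 = 450.4 kN; take 400.3 kN (yield).
Tension yield (gross): A_g = 63×8 = 504 mm². φR_n = 0.90 × 300 × 504 = 136.1 kN.
Governing: min(520.1, 400.3, 136.1) = 136.1 kN → gross-section yield.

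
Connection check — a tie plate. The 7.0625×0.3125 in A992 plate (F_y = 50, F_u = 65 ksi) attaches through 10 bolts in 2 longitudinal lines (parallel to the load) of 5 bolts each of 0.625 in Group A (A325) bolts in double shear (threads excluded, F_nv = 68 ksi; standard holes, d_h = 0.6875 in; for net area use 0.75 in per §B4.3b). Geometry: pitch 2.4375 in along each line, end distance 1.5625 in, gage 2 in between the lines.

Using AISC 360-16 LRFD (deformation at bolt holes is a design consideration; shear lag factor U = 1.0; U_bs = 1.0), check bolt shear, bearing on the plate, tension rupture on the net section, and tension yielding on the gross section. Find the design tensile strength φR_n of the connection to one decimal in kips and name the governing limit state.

84.7 kips (net-section rupture governs)

Bolt shear: A_b = π(0.625)²/4 = 0.3068 in². φR_n = 0.75 × 68 × 0.3068 × 10 × 2 = 312.9 kips.
Bearing (0.3125 in plate, F_u = 65 ksi): end bolts L_c = 1.5625 − 0.6875/2 = 1.21875, R_n = min(1.2×1.21875×0.3125×65, 2.4×0.625×0.3125×65) = 29.707 kips/bolt; interior L_c = 2.4375 − 0.6875 = 1.75, R_n = 30.469 kips/bolt. φR_n = 0.75 × (2×29.707 + 8×30.469) = 227.4 kips.
Tension rupture (net): A_n = (7.0625 − 2×0.75)×0.3125 = 1.7383 in² (U = 1.0, A_e = A_n). φR_n = 0.75 × 65 × 1.7383 = 84.7 kips.
Tension yield (gross): A_g = 7.0625×0.3125 = 2.207 in². φR_n = 0.90 × 50 × 2.207 = 99.3 kips.
Governing: min(312.9, 227.4, 84.7, 99.3) = 84.7 kips → net-section rupture.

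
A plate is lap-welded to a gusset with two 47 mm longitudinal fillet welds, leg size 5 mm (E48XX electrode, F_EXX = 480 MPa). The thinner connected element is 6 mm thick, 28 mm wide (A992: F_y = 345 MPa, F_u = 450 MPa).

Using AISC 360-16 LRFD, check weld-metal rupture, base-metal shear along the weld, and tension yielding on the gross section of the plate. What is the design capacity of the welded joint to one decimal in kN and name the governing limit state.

Weld metal: throat = 0.707×5 = 3.535 mm, L = 2×47 = 94 mm. φR_n = 0.75 × 0.6 × 480 × 3.535 × 94 = 71.8 kN.
Base metal shear (6 mm plate): yield φR_n = 1.0×0.6×345×6×94 = 116.7 kN; rupture φR_n = 0.75×0.6×450×6×94 = 114.2 kN; take 114.2 kN (rupture).
Tension yield (gross): A_g = 28×6 = 168 mm². φR_n = 0.90 × 345 × 168 = 52.2 kN.
Governing: min(71.8, 114.2, 52.2) = 52.2 kN → gross-section yield.

52.2 kN (gross-section yield governs)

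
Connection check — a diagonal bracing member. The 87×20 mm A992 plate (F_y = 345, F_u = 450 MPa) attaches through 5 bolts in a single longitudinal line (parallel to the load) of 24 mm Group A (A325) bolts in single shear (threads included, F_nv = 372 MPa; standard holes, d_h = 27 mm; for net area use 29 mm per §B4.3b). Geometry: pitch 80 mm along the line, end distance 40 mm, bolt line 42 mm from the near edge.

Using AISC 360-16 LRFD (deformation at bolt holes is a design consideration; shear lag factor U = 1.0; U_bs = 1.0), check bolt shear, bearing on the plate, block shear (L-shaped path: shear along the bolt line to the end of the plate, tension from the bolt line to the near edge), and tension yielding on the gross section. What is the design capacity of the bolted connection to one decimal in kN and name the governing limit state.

Bolt shear: A_b = π(24)²/4 = 452.39 mm². φR_n = 0.75 × 372 × 452.39 × 5 × 1 = 631.1 kN.
Bearing (20 mm plate, F_u = 450 MPa): end bolts L_c = 40 − 27/2 = 26.5, R_n = min(1.2×26.5×20×450, 2.4×24×20×450) = 286.2 kN/bolt; interior L_c = 80 − 27 = 53, R_n = 518.4 kN/bolt. φR_n = 0.75 × (1×286.2 + 4×518.4) = 1769.9 kN.
Block shear: shear path 1×[40+4×80] = 1×360 mm, A_gv = 7200, A_nv = 1×(360 − 4.5×29)×20 = 4590 mm²; tension to near edge: (42 − 0.5×29)×20 = 550 mm². R_n = min(0.6×450×4590, 0.6×345×7200) + 1.0×450×550 = min(1239.3, 1490.4) + 247.5 = 1486.8 kN. φR_n = 0.75 × 1486.8 = 1115.1 kN.
Tension yield (gross): A_g = 87×20 = 1740 mm². φR_n = 0.90 × 345 × 1740 = 540.3 kN.
Governing: min(631.1, 1769.9, 1115.1, 540.3) = 540.3 kN → gross-section yield.

540.3 kN (gross-section yield governs)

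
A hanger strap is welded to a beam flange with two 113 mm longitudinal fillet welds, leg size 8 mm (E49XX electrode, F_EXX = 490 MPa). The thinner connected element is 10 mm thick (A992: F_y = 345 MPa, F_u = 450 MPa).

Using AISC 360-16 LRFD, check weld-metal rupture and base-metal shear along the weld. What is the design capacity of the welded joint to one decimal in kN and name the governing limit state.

281.9 kN (weld metal governs)

Weld metal: throat = 0.707×8 = 5.656 mm, L = 2×113 = 226 mm. φR_n = 0.75 × 0.6 × 490 × 5.656 × 226 = 281.9 kN.
Base metal shear (10 mm plate): yield φR_n = 1.0×0.6×345×10×226 = 467.8 kN; rupture φR_n = 0.75×0.6×450×10×226 = 457.7 kN; take 457.7 kN (rupture).
Governing: min(281.9, 457.7) = 281.9 kN → weld metal.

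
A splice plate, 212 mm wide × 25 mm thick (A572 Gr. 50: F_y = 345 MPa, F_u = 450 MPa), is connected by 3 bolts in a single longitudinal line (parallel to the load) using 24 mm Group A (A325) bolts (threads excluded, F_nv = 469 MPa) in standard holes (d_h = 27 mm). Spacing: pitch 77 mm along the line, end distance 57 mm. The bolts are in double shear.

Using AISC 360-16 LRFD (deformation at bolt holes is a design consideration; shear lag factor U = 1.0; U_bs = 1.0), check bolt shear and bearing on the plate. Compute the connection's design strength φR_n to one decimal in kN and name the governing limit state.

Bolt shear: A_b = π(24)²/4 = 452.39 mm². φR_n = 0.75 × 469 × 452.39 × 3 × 2 = 954.8 kN.
Bearing (25 mm plate, F_u = 450 MPa): end bolts L_c = 57 − 27/2 = 43.5, R_n = min(1.2×43.5×25×450, 2.4×24×25×450) = 587.25 kN/bolt; interior L_c = 77 − 27 = 50, R_n = 648 kN/bolt. φR_n = 0.75 × (1×587.25 + 2×648) = 1412.4 kN.
Governing: min(954.8, 1412.4) = 954.8 kN → bolt shear.

954.8 kN (bolt shear governs)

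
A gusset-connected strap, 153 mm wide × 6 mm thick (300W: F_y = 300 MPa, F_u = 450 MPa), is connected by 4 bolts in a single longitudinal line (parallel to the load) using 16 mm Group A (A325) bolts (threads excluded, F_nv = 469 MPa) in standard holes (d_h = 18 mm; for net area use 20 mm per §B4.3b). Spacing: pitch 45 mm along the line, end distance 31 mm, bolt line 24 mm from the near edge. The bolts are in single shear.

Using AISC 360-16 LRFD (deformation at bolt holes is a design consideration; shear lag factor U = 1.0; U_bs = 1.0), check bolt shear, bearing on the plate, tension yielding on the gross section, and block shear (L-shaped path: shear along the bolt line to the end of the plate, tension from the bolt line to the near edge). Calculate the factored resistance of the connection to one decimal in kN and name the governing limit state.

145.0 kN (block shear governs)

Bolt shear: A_b = π(16)²/4 = 201.06 mm². φR_n = 0.75 × 469 × 201.06 × 4 × 1 = 282.9 kN.
Bearing (6 mm plate, F_u = 450 MPa): end bolts L_c = 31 − 18/2 = 22, R_n = min(1.2×22×6×450, 2.4×16×6×450) = 71.28 kN/bolt; interior L_c = 45 − 18 = 27, R_n = 87.48 kN/bolt. φR_n = 0.75 × (1×71.28 + 3×87.48) = 250.3 kN.
Tension yield (gross): A_g = 153×6 = 918 mm². φR_n = 0.90 × 300 × 918 = 247.9 kN.
Block shear: shear path 1×[31+3×45] = 1×166 mm, A_gv = 996, A_nv = 1×(166 − 3.5×20)×6 = 576 mm²; tension to near edge: (24 − 0.5×20)×6 = 84 mm². R_n = min(0.6×450×576, 0.6×300×996) + 1.0×450×84 = min(155.52, 179.28) + 37.8 = 193.32 kN. φR_n = 0.75 × 193.32 = 145.0 kN.
Governing: min(282.9, 250.3, 247.9, 145.0) = 145.0 kN → block shear.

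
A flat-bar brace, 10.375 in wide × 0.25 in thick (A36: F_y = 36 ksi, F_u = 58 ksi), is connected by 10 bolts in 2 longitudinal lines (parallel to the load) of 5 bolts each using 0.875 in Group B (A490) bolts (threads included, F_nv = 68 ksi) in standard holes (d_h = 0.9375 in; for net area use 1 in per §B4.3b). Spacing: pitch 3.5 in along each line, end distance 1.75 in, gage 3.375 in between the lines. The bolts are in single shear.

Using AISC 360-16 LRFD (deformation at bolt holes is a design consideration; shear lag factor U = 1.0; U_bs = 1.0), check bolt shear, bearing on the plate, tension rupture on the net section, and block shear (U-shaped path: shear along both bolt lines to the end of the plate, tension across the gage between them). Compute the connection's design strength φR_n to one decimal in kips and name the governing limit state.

Bolt shear: A_b = π(0.875)²/4 = 0.60132 in². φR_n = 0.75 × 68 × 0.60132 × 10 × 1 = 306.7 kips.
Bearing (0.25 in plate, F_u = 58 ksi): end bolts L_c = 1.75 − 0.9375/2 = 1.28125, R_n = min(1.2×1.28125×0.25×58, 2.4×0.875×0.25×58) = 22.294 kips/bolt; interior L_c = 3.5 − 0.9375 = 2.5625, R_n = 30.45 kips/bolt. φR_n = 0.75 × (2×22.294 + 8×30.45) = 216.1 kips.
Tension rupture (net): A_n = (10.375 − 2×1)×0.25 = 2.0938 in² (U = 1.0, A_e = A_n). φR_n = 0.75 × 58 × 2.0938 = 91.1 kips.
Block shear: shear path 2×[1.75+4×3.5] = 2×15.75 in, A_gv = 7.875, A_nv = 2×(15.75 − 4.5×1)×0.25 = 5.625 in²; tension across gage: (3.375 − 1×1)×0.25 = 0.59375 in². R_n = min(0.6×58×5.625, 0.6×36×7.875) + 1.0×58×0.59375 = min(195.75, 170.1) + 34.438 = 204.54 kips. φR_n = 0.75 × 204.54 = 153.4 kips.
Governing: min(306.7, 216.1, 91.1, 153.4) = 91.1 kips → net-section rupture.

91.1 kips (net-section rupture governs)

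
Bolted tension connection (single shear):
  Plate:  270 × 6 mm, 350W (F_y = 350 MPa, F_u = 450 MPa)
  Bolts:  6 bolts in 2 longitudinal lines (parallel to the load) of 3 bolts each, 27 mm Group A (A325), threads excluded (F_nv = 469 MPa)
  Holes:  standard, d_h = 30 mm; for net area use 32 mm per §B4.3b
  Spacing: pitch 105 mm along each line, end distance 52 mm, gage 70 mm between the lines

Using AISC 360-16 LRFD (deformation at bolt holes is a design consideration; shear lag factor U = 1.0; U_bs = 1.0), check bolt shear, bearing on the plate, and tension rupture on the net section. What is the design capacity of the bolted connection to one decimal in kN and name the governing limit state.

Bolt shear: A_b = π(27)²/4 = 572.56 mm². φR_n = 0.75 × 469 × 572.56 × 6 × 1 = 1208.4 kN.
Bearing (6 mm plate, F_u = 450 MPa): end bolts L_c = 52 − 30/2 = 37, R_n = min(1.2×37×6×450, 2.4×27×6×450) = 119.88 kN/bolt; interior L_c = 105 − 30 = 75, R_n = 174.96 kN/bolt. φR_n = 0.75 × (2×119.88 + 4×174.96) = 704.7 kN.
Tension rupture (net): A_n = (270 − 2×32)×6 = 1236 mm² (U = 1.0, A_e = A_n). φR_n = 0.75 × 450 × 1236 = 417.2 kN.
Governing: min(1208.4, 704.7, 417.2) = 417.2 kN → net-section rupture.

417.2 kN (net-section rupture governs)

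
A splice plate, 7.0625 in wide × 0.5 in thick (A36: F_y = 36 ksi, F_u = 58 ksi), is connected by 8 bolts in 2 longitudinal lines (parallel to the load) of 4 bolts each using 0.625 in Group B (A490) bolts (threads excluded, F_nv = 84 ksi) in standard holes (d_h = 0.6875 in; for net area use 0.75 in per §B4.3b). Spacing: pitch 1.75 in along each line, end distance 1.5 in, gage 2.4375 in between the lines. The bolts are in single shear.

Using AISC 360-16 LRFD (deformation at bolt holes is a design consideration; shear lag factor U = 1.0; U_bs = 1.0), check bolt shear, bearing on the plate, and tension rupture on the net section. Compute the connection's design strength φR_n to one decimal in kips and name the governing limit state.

Bolt shear: A_b = π(0.625)²/4 = 0.3068 in². φR_n = 0.75 × 84 × 0.3068 × 8 × 1 = 154.6 kips.
Bearing (0.5 in plate, F_u = 58 ksi): end bolts L_c = 1.5 − 0.6875/2 = 1.15625, R_n = min(1.2×1.15625×0.5×58, 2.4×0.625×0.5×58) = 40.238 kips/bolt; interior L_c = 1.75 − 0.6875 = 1.0625, R_n = 36.975 kips/bolt. φR_n = 0.75 × (2×40.238 + 6×36.975) = 226.7 kips.
Tension rupture (net): A_n = (7.0625 − 2×0.75)×0.5 = 2.7813 in² (U = 1.0, A_e = A_n). φR_n = 0.75 × 58 × 2.7813 = 121.0 kips.
Governing: min(154.6, 226.7, 121.0) = 121.0 kips → net-section rupture.

121.0 kips (net-section rupture governs)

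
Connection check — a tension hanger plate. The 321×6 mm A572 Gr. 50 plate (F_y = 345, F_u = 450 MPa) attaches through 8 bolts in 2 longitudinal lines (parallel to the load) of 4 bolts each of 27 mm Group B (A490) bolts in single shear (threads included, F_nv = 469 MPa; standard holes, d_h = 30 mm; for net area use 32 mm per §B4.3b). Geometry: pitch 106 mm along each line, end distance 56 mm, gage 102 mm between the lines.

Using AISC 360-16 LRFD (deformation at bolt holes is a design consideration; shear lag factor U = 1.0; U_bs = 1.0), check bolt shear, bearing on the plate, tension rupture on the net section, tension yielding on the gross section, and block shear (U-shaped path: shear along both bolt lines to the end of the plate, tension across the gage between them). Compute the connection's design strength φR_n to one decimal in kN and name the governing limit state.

520.4 kN (net-section rupture governs)

Bolt shear: A_b = π(27)²/4 = 572.56 mm². φR_n = 0.75 × 469 × 572.56 × 8 × 1 = 1611.2 kN.
Bearing (6 mm plate, F_u = 450 MPa): end bolts L_c = 56 − 30/2 = 41, R_n = min(1.2×41×6×450, 2.4×27×6×450) = 132.84 kN/bolt; interior L_c = 106 − 30 = 76, R_n = 174.96 kN/bolt. φR_n = 0.75 × (2×132.84 + 6×174.96) = 986.6 kN.
Tension rupture (net): A_n = (321 − 2×32)×6 = 1542 mm² (U = 1.0, A_e = A_n). φR_n = 0.75 × 450 × 1542 = 520.4 kN.
Tension yield (gross): A_g = 321×6 = 1926 mm². φR_n = 0.90 × 345 × 1926 = 598.0 kN.
Block shear: shear path 2×[56+3×106] = 2×374 mm, A_gv = 4488, A_nv = 2×(374 − 3.5×32)×6 = 3144 mm²; tension across gage: (102 − 1×32)×6 = 420 mm². R_n = min(0.6×450×3144, 0.6×345×4488) + 1.0×450×420 = min(848.88, 929.02) + 189 = 1037.9 kN. φR_n = 0.75 × 1037.9 = 778.4 kN.
Governing: min(1611.2, 986.6, 520.4, 598.0, 778.4) = 520.4 kN → net-section rupture.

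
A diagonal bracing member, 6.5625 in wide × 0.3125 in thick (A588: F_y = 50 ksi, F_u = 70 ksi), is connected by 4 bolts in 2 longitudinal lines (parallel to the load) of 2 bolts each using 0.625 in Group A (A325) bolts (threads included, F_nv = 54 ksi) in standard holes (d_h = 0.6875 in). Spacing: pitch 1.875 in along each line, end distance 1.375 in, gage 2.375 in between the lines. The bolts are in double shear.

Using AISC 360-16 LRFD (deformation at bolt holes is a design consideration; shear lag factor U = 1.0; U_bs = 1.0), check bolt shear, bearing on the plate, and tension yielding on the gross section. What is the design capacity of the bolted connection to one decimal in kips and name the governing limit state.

Bolt shear: A_b = π(0.625)²/4 = 0.3068 in². φR_n = 0.75 × 54 × 0.3068 × 4 × 2 = 99.4 kips.
Bearing (0.3125 in plate, F_u = 70 ksi): end bolts L_c = 1.375 − 0.6875/2 = 1.03125, R_n = min(1.2×1.03125×0.3125×70, 2.4×0.625×0.3125×70) = 27.07 kips/bolt; interior L_c = 1.875 − 0.6875 = 1.1875, R_n = 31.172 kips/bolt. φR_n = 0.75 × (2×27.07 + 2×31.172) = 87.4 kips.
Tension yield (gross): A_g = 6.5625×0.3125 = 2.0508 in². φR_n = 0.90 × 50 × 2.0508 = 92.3 kips.
Governing: min(99.4, 87.4, 92.3) = 87.4 kips → bearing.

87.4 kips (bearing governs)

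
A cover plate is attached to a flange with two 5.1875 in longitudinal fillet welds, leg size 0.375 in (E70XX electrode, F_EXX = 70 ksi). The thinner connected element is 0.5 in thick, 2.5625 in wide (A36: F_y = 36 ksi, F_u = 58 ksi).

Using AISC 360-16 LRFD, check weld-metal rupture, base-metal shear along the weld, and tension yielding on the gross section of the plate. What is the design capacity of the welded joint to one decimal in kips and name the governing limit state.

Weld metal: throat = 0.707×0.375 = 0.26513 in, L = 2×5.1875 = 10.375 in. φR_n = 0.75 × 0.6 × 70 × 0.26513 × 10.375 = 86.6 kips.
Base metal shear (0.5 in plate): yield φR_n = 1.0×0.6×36×0.5×10.375 = 112.1 kips; rupture φR_n = 0.75×0.6×58×0.5×10.375 = 135.4 kips; take 112.1 kips (yield).
Tension yield (gross): A_g = 2.5625×0.5 = 1.2813 in². φR_n = 0.90 × 36 × 1.2813 = 41.5 kips.
Governing: min(86.6, 112.1, 41.5) = 41.5 kips → gross-section yield.

41.5 kips (gross-section yield governs)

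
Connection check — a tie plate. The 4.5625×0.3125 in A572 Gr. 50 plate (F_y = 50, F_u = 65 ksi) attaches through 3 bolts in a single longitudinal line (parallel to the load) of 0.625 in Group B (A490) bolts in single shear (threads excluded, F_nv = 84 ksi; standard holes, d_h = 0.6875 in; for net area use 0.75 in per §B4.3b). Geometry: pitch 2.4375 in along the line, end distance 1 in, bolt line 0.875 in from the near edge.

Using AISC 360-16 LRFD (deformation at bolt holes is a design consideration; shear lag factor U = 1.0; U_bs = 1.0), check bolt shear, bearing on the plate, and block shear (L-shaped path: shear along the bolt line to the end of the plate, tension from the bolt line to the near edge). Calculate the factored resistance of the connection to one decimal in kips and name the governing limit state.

Bolt shear: A_b = π(0.625)²/4 = 0.3068 in². φR_n = 0.75 × 84 × 0.3068 × 3 × 1 = 58.0 kips.
Bearing (0.3125 in plate, F_u = 65 ksi): end bolts L_c = 1 − 0.6875/2 = 0.65625, R_n = min(1.2×0.65625×0.3125×65, 2.4×0.625×0.3125×65) = 15.996 kips/bolt; interior L_c = 2.4375 − 0.6875 = 1.75, R_n = 30.469 kips/bolt. φR_n = 0.75 × (1×15.996 + 2×30.469) = 57.7 kips.
Block shear: shear path 1×[1+2×2.4375] = 1×5.875 in, A_gv = 1.8359, A_nv = 1×(5.875 − 2.5×0.75)×0.3125 = 1.25 in²; tension to near edge: (0.875 − 0.5×0.75)×0.3125 = 0.15625 in². R_n = min(0.6×65×1.25, 0.6×50×1.8359) + 1.0×65×0.15625 = min(48.75, 55.077) + 10.156 = 58.906 kips. φR_n = 0.75 × 58.906 = 44.2 kips.
Governing: min(58.0, 57.7, 44.2) = 44.2 kips → block shear.

44.2 kips (block shear governs)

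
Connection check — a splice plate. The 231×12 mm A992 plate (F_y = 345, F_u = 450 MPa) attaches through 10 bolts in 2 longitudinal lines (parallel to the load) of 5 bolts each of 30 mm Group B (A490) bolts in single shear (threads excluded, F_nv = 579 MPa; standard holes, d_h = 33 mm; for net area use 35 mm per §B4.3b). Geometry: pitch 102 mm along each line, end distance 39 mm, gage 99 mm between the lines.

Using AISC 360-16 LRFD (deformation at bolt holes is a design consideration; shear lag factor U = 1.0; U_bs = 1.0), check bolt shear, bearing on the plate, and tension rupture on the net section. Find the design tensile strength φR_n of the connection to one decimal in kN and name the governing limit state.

652.1 kN (net-section rupture governs)

Bolt shear: A_b = π(30)²/4 = 706.86 mm². φR_n = 0.75 × 579 × 706.86 × 10 × 1 = 3069.5 kN.
Bearing (12 mm plate, F_u = 450 MPa): end bolts L_c = 39 − 33/2 = 22.5, R_n = min(1.2×22.5×12×450, 2.4×30×12×450) = 145.8 kN/bolt; interior L_c = 102 − 33 = 69, R_n = 388.8 kN/bolt. φR_n = 0.75 × (2×145.8 + 8×388.8) = 2551.5 kN.
Tension rupture (net): A_n = (231 − 2×35)×12 = 1932 mm² (U = 1.0, A_e = A_n). φR_n = 0.75 × 450 × 1932 = 652.1 kN.
Governing: min(3069.5, 2551.5, 652.1) = 652.1 kN → net-section rupture.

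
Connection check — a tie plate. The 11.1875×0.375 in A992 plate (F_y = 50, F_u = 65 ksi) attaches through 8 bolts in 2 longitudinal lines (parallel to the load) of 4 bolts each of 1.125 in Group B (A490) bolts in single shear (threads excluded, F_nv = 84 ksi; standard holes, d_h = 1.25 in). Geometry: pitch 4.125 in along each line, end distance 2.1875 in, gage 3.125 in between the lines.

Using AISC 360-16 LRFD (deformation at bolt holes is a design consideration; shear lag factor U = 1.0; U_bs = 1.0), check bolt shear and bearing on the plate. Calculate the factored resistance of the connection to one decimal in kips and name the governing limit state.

364.7 kips (bearing governs)

Bolt shear: A_b = π(1.125)²/4 = 0.99402 in². φR_n = 0.75 × 84 × 0.99402 × 8 × 1 = 501.0 kips.
Bearing (0.375 in plate, F_u = 65 ksi): end bolts L_c = 2.1875 − 1.25/2 = 1.5625, R_n = min(1.2×1.5625×0.375×65, 2.4×1.125×0.375×65) = 45.703 kips/bolt; interior L_c = 4.125 − 1.25 = 2.875, R_n = 65.813 kips/bolt. φR_n = 0.75 × (2×45.703 + 6×65.813) = 364.7 kips.
Governing: min(501.0, 364.7) = 364.7 kips → bearing.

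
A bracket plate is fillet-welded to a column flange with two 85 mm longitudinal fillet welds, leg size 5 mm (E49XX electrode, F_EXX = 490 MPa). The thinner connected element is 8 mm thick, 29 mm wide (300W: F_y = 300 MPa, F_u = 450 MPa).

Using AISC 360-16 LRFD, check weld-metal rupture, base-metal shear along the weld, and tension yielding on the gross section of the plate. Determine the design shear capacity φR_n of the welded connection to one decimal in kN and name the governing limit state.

62.6 kN (gross-section yield governs)

Weld metal: throat = 0.707×5 = 3.535 mm, L = 2×85 = 170 mm. φR_n = 0.75 × 0.6 × 490 × 3.535 × 170 = 132.5 kN.
Base metal shear (8 mm plate): yield φR_n = 1.0×0.6×300×8×170 = 244.8 kN; rupture φR_n = 0.75×0.6×450×8×170 = 275.4 kN; take 244.8 kN (yield).
Tension yield (gross): A_g = 29×8 = 232 mm². φR_n = 0.90 × 300 × 232 = 62.6 kN.
Governing: min(132.5, 244.8, 62.6) = 62.6 kN → gross-section yield.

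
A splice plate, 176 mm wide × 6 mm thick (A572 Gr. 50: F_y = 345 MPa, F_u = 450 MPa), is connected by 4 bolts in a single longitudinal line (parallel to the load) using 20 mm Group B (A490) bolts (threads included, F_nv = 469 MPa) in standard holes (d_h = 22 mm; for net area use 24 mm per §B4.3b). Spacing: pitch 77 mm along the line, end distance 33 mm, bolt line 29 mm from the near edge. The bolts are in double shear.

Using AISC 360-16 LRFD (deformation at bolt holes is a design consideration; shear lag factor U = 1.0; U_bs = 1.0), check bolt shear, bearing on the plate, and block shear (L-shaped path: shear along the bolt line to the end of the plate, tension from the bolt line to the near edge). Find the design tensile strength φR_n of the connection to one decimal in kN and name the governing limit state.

253.1 kN (block shear governs)

Bolt shear: A_b = π(20)²/4 = 314.16 mm². φR_n = 0.75 × 469 × 314.16 × 4 × 2 = 884.0 kN.
Bearing (6 mm plate, F_u = 450 MPa): end bolts L_c = 33 − 22/2 = 22, R_n = min(1.2×22×6×450, 2.4×20×6×450) = 71.28 kN/bolt; interior L_c = 77 − 22 = 55, R_n = 129.6 kN/bolt. φR_n = 0.75 × (1×71.28 + 3×129.6) = 345.1 kN.
Block shear: shear path 1×[33+3×77] = 1×264 mm, A_gv = 1584, A_nv = 1×(264 − 3.5×24)×6 = 1080 mm²; tension to near edge: (29 − 0.5×24)×6 = 102 mm². R_n = min(0.6×450×1080, 0.6×345×1584) + 1.0×450×102 = min(291.6, 327.89) + 45.9 = 337.5 kN. φR_n = 0.75 × 337.5 = 253.1 kN.
Governing: min(884.0, 345.1, 253.1) = 253.1 kN → block shear.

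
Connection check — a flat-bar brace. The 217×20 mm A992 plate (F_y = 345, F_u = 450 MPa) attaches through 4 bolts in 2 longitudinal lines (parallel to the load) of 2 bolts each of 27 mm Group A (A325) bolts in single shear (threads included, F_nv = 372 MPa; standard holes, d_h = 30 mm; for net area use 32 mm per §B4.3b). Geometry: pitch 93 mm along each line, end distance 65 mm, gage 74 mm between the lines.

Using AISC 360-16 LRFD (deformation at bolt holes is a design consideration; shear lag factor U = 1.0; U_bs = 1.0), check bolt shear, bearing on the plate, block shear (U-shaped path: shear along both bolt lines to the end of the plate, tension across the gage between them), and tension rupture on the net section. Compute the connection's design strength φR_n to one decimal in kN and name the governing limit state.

Bolt shear: A_b = π(27)²/4 = 572.56 mm². φR_n = 0.75 × 372 × 572.56 × 4 × 1 = 639.0 kN.
Bearing (20 mm plate, F_u = 450 MPa): end bolts L_c = 65 − 30/2 = 50, R_n = min(1.2×50×20×450, 2.4×27×20×450) = 540 kN/bolt; interior L_c = 93 − 30 = 63, R_n = 583.2 kN/bolt. φR_n = 0.75 × (2×540 + 2×583.2) = 1684.8 kN.
Block shear: shear path 2×[65+1×93] = 2×158 mm, A_gv = 6320, A_nv = 2×(158 − 1.5×32)×20 = 4400 mm²; tension across gage: (74 − 1×32)×20 = 840 mm². R_n = min(0.6×450×4400, 0.6×345×6320) + 1.0×450×840 = min(1188, 1308.2) + 378 = 1566 kN. φR_n = 0.75 × 1566 = 1174.5 kN.
Tension rupture (net): A_n = (217 − 2×32)×20 = 3060 mm² (U = 1.0, A_e = A_n). φR_n = 0.75 × 450 × 3060 = 1032.8 kN.
Governing: min(639.0, 1684.8, 1174.5, 1032.8) = 639.0 kN → bolt shear.

639.0 kN (bolt shear governs)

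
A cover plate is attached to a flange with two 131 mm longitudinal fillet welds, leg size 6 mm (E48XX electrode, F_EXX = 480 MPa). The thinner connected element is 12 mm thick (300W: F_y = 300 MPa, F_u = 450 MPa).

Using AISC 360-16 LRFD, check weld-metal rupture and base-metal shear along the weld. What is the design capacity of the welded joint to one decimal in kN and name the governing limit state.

Weld metal: throat = 0.707×6 = 4.242 mm, L = 2×131 = 262 mm. φR_n = 0.75 × 0.6 × 480 × 4.242 × 262 = 240.1 kN.
Base metal shear (12 mm plate): yield φR_n = 1.0×0.6×300×12×262 = 565.9 kN; rupture φR_n = 0.75×0.6×450×12×262 = 636.7 kN; take 565.9 kN (yield).
Governing: min(240.1, 565.9) = 240.1 kN → weld metal.

240.1 kN (weld metal governs)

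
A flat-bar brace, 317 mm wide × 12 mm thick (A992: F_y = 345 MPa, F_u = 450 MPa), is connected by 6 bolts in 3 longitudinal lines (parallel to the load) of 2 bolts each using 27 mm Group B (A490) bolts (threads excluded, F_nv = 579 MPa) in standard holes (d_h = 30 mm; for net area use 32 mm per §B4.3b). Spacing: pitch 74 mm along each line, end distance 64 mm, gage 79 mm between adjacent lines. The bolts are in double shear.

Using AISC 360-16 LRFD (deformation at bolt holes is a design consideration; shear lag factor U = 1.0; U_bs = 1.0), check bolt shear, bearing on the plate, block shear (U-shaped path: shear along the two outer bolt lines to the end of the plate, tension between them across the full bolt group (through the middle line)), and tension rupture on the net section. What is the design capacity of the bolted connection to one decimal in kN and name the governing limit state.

818.1 kN (block shear governs)

Bolt shear: A_b = π(27)²/4 = 572.56 mm². φR_n = 0.75 × 579 × 572.56 × 6 × 2 = 2983.6 kN.
Bearing (12 mm plate, F_u = 450 MPa): end bolts L_c = 64 − 30/2 = 49, R_n = min(1.2×49×12×450, 2.4×27×12×450) = 317.52 kN/bolt; interior L_c = 74 − 30 = 44, R_n = 285.12 kN/bolt. φR_n = 0.75 × (3×317.52 + 3×285.12) = 1355.9 kN.
Block shear: shear path 2×[64+1×74] = 2×138 mm, A_gv = 3312, A_nv = 2×(138 − 1.5×32)×12 = 2160 mm²; tension across gage: (158 − 2×32)×12 = 1128 mm². R_n = min(0.6×450×2160, 0.6×345×3312) + 1.0×450×1128 = min(583.2, 685.58) + 507.6 = 1090.8 kN. φR_n = 0.75 × 1090.8 = 818.1 kN.
Tension rupture (net): A_n = (317 − 3×32)×12 = 2652 mm² (U = 1.0, A_e = A_n). φR_n = 0.75 × 450 × 2652 = 895.1 kN.
Governing: min(2983.6, 1355.9, 818.1, 895.1) = 818.1 kN → block shear.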